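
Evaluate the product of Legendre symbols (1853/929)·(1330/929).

By multiplicativity, (1853·1330/929) = (1853/929)·(1330/929).
First factor (1853/929):
(1853/929)
  = (924/929)    [1853 ≡ 924 mod 929]
  = (231/929)    [929 ≡ 1 mod 8 ⇒ (2/929)^2 = +1]
  = (929/231)    [QR: 929 ≡ 1 mod 4, sign kept]
  = (5/231)    [929 ≡ 5 mod 231]
  = (231/5)    [QR: 5 ≡ 1 mod 4, sign kept]
  = (1/5)    [231 ≡ 1 mod 5]
  = 1    [(1/5) = 1]
Second factor (1330/929):
(1330/929)
  = (401/929)    [1330 ≡ 401 mod 929]
  = (929/401)    [QR: 401 ≡ 1 mod 4, sign kept]
  = (127/401)    [929 ≡ 127 mod 401]
  = (401/127)    [QR: 401 ≡ 1 mod 4, sign kept]
  = (20/127)    [401 ≡ 20 mod 127]
  = (5/127)    [127 ≡ 7 mod 8 ⇒ (2/127)^2 = +1]
  = (127/5)    [QR: 5 ≡ 1 mod 4, sign kept]
  = (2/5)    [127 ≡ 2 mod 5]
  = -(1/5)    [5 ≡ 5 mod 8 ⇒ (2/5) = -1]
  = -1    [(1/5) = 1]
Product: (1)·(-1) = -1.

-1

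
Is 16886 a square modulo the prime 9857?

Reduce the numerator: 16886 ≡ 7029 (mod 9857), so (16886/9857) = (7029/9857).
7029 ≡ 1 (mod 4), so quadratic reciprocity gives (7029/9857) = (9857/7029). Reduce: 9857 ≡ 2828 (mod 7029). Now have (2828/7029).
Factor out 2: 2828 = 2^2·707. Since 7029 ≡ 5 (mod 8), (2/7029) = -1, and (2/7029)^2 = +1. Now have (707/7029).
7029 ≡ 1 (mod 4), so quadratic reciprocity gives (707/7029) = (7029/707). Reduce: 7029 ≡ 666 (mod 707). Now have (666/707).
Factor out 2: 666 = 2·333. Since 707 ≡ 3 (mod 8), (2/707) = -1. Now have -(333/707).
333 ≡ 1 (mod 4), so quadratic reciprocity gives (333/707) = (707/333). Reduce: 707 ≡ 41 (mod 333). Now have -(41/333).
41 ≡ 1 (mod 4), so quadratic reciprocity gives (41/333) = (333/41). Reduce: 333 ≡ 5 (mod 41). Now have -(5/41).
5 ≡ 1 (mod 4), so quadratic reciprocity gives (5/41) = (41/5). Reduce: 41 ≡ 1 (mod 5). Now have -(1/5).
(1/5) = 1. Collecting the sign factors: -1.
(16886/9857) = -1, and 9857 is prime, so 16886 is not a quadratic residue mod 9857.

no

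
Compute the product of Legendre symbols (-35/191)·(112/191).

-1

By multiplicativity, (-35·112/191) = (-35/191)·(112/191).
First factor (-35/191):
(-35/191)
  = -(35/191)    [191 ≡ 3 mod 4 ⇒ (-1/191) = -1]
  = (191/35)    [QR: both ≡ 3 mod 4, sign flips]
  = (16/35)    [191 ≡ 16 mod 35]
  = (1/35)    [35 ≡ 3 mod 8 ⇒ (2/35)^4 = +1]
  = 1    [(1/35) = 1]
Second factor (112/191):
(112/191)
  = (7/191)    [191 ≡ 7 mod 8 ⇒ (2/191)^4 = +1]
  = -(191/7)    [QR: both ≡ 3 mod 4, sign flips]
  = -(2/7)    [191 ≡ 2 mod 7]
  = -(1/7)    [7 ≡ 7 mod 8 ⇒ (2/7) = +1]
  = -1    [(1/7) = 1]
Product: (1)·(-1) = -1.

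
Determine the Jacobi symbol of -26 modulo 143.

0

Pull out -1: (-26/143) = (-1/143)·(26/143). Since 143 ≡ 3 (mod 4), (-1/143) = -1. Now have -(26/143).
Factor out 2: 26 = 2·13. Since 143 ≡ 7 (mod 8), (2/143) = +1. Now have -(13/143).
13 ≡ 1 (mod 4), so quadratic reciprocity gives (13/143) = (143/13). Reduce: 143 ≡ 0 (mod 13). Now have -(0/13).
The numerator is now 0 with denominator 13 > 1: the symbol is 0.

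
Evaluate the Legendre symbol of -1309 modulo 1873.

-1

Pull out -1: (-1309/1873) = (-1/1873)·(1309/1873). Since 1873 ≡ 1 (mod 4), (-1/1873) = +1. Now have (1309/1873).
1309 ≡ 1 (mod 4), so quadratic reciprocity gives (1309/1873) = (1873/1309). Reduce: 1873 ≡ 564 (mod 1309). Now have (564/1309).
Factor out 2: 564 = 2^2·141. Since 1309 ≡ 5 (mod 8), (2/1309) = -1, and (2/1309)^2 = +1. Now have (141/1309).
141 ≡ 1 (mod 4), so quadratic reciprocity gives (141/1309) = (1309/141). Reduce: 1309 ≡ 40 (mod 141). Now have (40/141).
Factor out 2: 40 = 2^3·5. Since 141 ≡ 5 (mod 8), (2/141) = -1, and (2/141)^3 = -1. Now have -(5/141).
5 ≡ 1 (mod 4), so quadratic reciprocity gives (5/141) = (141/5). Reduce: 141 ≡ 1 (mod 5). Now have -(1/5).
(1/5) = 1. Collecting the sign factors: -1.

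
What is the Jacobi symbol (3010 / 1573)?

-1

(3010 / 1573)
  = (1437 / 1573)    [3010 ≡ 1437 mod 1573]
  = (1573 / 1437)    [QR: 1437 ≡ 1 mod 4, sign kept]
  = (136 / 1437)    [1573 ≡ 136 mod 1437]
  = -(17 / 1437)    [1437 ≡ 5 mod 8 ⇒ (2 / 1437)^3 = -1]
  = -(1437 / 17)    [QR: 17 ≡ 1 mod 4, sign kept]
  = -(9 / 17)    [1437 ≡ 9 mod 17]
  = -(17 / 9)    [QR: 9 ≡ 1 mod 4, sign kept]
  = -(8 / 9)    [17 ≡ 8 mod 9]
  = -(1 / 9)    [9 ≡ 1 mod 8 ⇒ (2 / 9)^3 = +1]
  = -1    [(1 / 9) = 1]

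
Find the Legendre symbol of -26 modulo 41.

-1

(-26|41)
  = (26|41)    [41 ≡ 1 mod 4 ⇒ (-1|41) = +1]
  = (13|41)    [41 ≡ 1 mod 8 ⇒ (2|41) = +1]
  = (41|13)    [QR: 13 ≡ 1 mod 4, sign kept]
  = (2|13)    [41 ≡ 2 mod 13]
  = -(1|13)    [13 ≡ 5 mod 8 ⇒ (2|13) = -1]
  = -1    [(1|13) = 1]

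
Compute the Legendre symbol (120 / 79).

(120 / 79)
  = (41 / 79)    [120 ≡ 41 mod 79]
  = (79 / 41)    [QR: 41 ≡ 1 mod 4, sign kept]
  = (38 / 41)    [79 ≡ 38 mod 41]
  = (19 / 41)    [41 ≡ 1 mod 8 ⇒ (2 / 41) = +1]
  = (41 / 19)    [QR: 41 ≡ 1 mod 4, sign kept]
  = (3 / 19)    [41 ≡ 3 mod 19]
  = -(19 / 3)    [QR: both ≡ 3 mod 4, sign flips]
  = -(1 / 3)    [19 ≡ 1 mod 3]
  = -1    [(1 / 3) = 1]

-1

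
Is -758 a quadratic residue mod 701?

no

(-758|701)
  = (758|701)    [701 ≡ 1 mod 4 ⇒ (-1|701) = +1]
  = (57|701)    [758 ≡ 57 mod 701]
  = (701|57)    [QR: 57 ≡ 1 mod 4, sign kept]
  = (17|57)    [701 ≡ 17 mod 57]
  = (57|17)    [QR: 17 ≡ 1 mod 4, sign kept]
  = (6|17)    [57 ≡ 6 mod 17]
  = (3|17)    [17 ≡ 1 mod 8 ⇒ (2|17) = +1]
  = (17|3)    [QR: 17 ≡ 1 mod 4, sign kept]
  = (2|3)    [17 ≡ 2 mod 3]
  = -(1|3)    [3 ≡ 3 mod 8 ⇒ (2|3) = -1]
  = -1    [(1|3) = 1]
The Legendre symbol is -1, so x^2 ≡ -758 (mod 701) has no solution.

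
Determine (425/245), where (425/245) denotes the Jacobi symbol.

0

(425/245)
  = (180/245)    [425 ≡ 180 mod 245]
  = (45/245)    [245 ≡ 5 mod 8 ⇒ (2/245)^2 = +1]
  = (245/45)    [QR: 45 ≡ 1 mod 4, sign kept]
  = (20/45)    [245 ≡ 20 mod 45]
  = (5/45)    [45 ≡ 5 mod 8 ⇒ (2/45)^2 = +1]
  = (45/5)    [QR: 5 ≡ 1 mod 4, sign kept]
  = (0/5)    [45 ≡ 0 mod 5]
  = 0    [numerator 0, gcd > 1]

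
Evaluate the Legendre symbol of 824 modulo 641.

1

Reduce the numerator: 824 ≡ 183 (mod 641), so (824 / 641) = (183 / 641).
641 ≡ 1 (mod 4), so quadratic reciprocity gives (183 / 641) = (641 / 183). Reduce: 641 ≡ 92 (mod 183). Now have (92 / 183).
Factor out 2: 92 = 2^2·23. Since 183 ≡ 7 (mod 8), (2 / 183) = +1, and (2 / 183)^2 = +1. Now have (23 / 183).
Both 23 ≡ 3 and 183 ≡ 3 (mod 4), so reciprocity gives (23 / 183) = -(183 / 23). Reduce: 183 ≡ 22 (mod 23). Now have -(22 / 23).
Factor out 2: 22 = 2·11. Since 23 ≡ 7 (mod 8), (2 / 23) = +1. Now have -(11 / 23).
Both 11 ≡ 3 and 23 ≡ 3 (mod 4), so reciprocity gives (11 / 23) = -(23 / 11). Reduce: 23 ≡ 1 (mod 11). Now have (1 / 11).
(1 / 11) = 1. Collecting the sign factors: 1.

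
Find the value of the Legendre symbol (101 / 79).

Reduce the numerator: 101 ≡ 22 (mod 79), so (101 / 79) = (22 / 79).
Factor out 2: 22 = 2·11. Since 79 ≡ 7 (mod 8), (2 / 79) = +1. Now have (11 / 79).
Both 11 ≡ 3 and 79 ≡ 3 (mod 4), so reciprocity gives (11 / 79) = -(79 / 11). Reduce: 79 ≡ 2 (mod 11). Now have -(2 / 11).
Factor out 2: 2 = 2. Since 11 ≡ 3 (mod 8), (2 / 11) = -1. Now have (1 / 11).
(1 / 11) = 1. Collecting the sign factors: 1.

1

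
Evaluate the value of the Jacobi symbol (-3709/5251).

Reduce the numerator: -3709 ≡ 1542 (mod 5251), so (-3709/5251) = (1542/5251).
Factor out 2: 1542 = 2·771. Since 5251 ≡ 3 (mod 8), (2/5251) = -1. Now have -(771/5251).
Both 771 ≡ 3 and 5251 ≡ 3 (mod 4), so reciprocity gives (771/5251) = -(5251/771). Reduce: 5251 ≡ 625 (mod 771). Now have (625/771).
625 ≡ 1 (mod 4), so quadratic reciprocity gives (625/771) = (771/625). Reduce: 771 ≡ 146 (mod 625). Now have (146/625).
Factor out 2: 146 = 2·73. Since 625 ≡ 1 (mod 8), (2/625) = +1. Now have (73/625).
73 ≡ 1 (mod 4), so quadratic reciprocity gives (73/625) = (625/73). Reduce: 625 ≡ 41 (mod 73). Now have (41/73).
41 ≡ 1 (mod 4), so quadratic reciprocity gives (41/73) = (73/41). Reduce: 73 ≡ 32 (mod 41). Now have (32/41).
Factor out 2: 32 = 2^5. Since 41 ≡ 1 (mod 8), (2/41) = +1, and (2/41)^5 = +1. Now have (1/41).
(1/41) = 1. Collecting the sign factors: 1.

1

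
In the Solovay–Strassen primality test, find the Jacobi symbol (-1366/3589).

1

(-1366/3589)
  = (2223/3589)    [-1366 ≡ 2223 mod 3589]
  = (3589/2223)    [QR: 3589 ≡ 1 mod 4, sign kept]
  = (1366/2223)    [3589 ≡ 1366 mod 2223]
  = (683/2223)    [2223 ≡ 7 mod 8 ⇒ (2/2223) = +1]
  = -(2223/683)    [QR: both ≡ 3 mod 4, sign flips]
  = -(174/683)    [2223 ≡ 174 mod 683]
  = (87/683)    [683 ≡ 3 mod 8 ⇒ (2/683) = -1]
  = -(683/87)    [QR: both ≡ 3 mod 4, sign flips]
  = -(74/87)    [683 ≡ 74 mod 87]
  = -(37/87)    [87 ≡ 7 mod 8 ⇒ (2/87) = +1]
  = -(87/37)    [QR: 37 ≡ 1 mod 4, sign kept]
  = -(13/37)    [87 ≡ 13 mod 37]
  = -(37/13)    [QR: 13 ≡ 1 mod 4, sign kept]
  = -(11/13)    [37 ≡ 11 mod 13]
  = -(13/11)    [QR: 13 ≡ 1 mod 4, sign kept]
  = -(2/11)    [13 ≡ 2 mod 11]
  = (1/11)    [11 ≡ 3 mod 8 ⇒ (2/11) = -1]
  = 1    [(1/11) = 1]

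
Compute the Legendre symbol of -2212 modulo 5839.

-1

Reduce the numerator: -2212 ≡ 3627 (mod 5839), so (-2212/5839) = (3627/5839).
Both 3627 ≡ 3 and 5839 ≡ 3 (mod 4), so reciprocity gives (3627/5839) = -(5839/3627). Reduce: 5839 ≡ 2212 (mod 3627). Now have -(2212/3627).
Factor out 2: 2212 = 2^2·553. Since 3627 ≡ 3 (mod 8), (2/3627) = -1, and (2/3627)^2 = +1. Now have -(553/3627).
553 ≡ 1 (mod 4), so quadratic reciprocity gives (553/3627) = (3627/553). Reduce: 3627 ≡ 309 (mod 553). Now have -(309/553).
309 ≡ 1 (mod 4), so quadratic reciprocity gives (309/553) = (553/309). Reduce: 553 ≡ 244 (mod 309). Now have -(244/309).
Factor out 2: 244 = 2^2·61. Since 309 ≡ 5 (mod 8), (2/309) = -1, and (2/309)^2 = +1. Now have -(61/309).
61 ≡ 1 (mod 4), so quadratic reciprocity gives (61/309) = (309/61). Reduce: 309 ≡ 4 (mod 61). Now have -(4/61).
Factor out 2: 4 = 2^2. Since 61 ≡ 5 (mod 8), (2/61) = -1, and (2/61)^2 = +1. Now have -(1/61).
(1/61) = 1. Collecting the sign factors: -1.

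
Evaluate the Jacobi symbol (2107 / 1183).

Reduce the numerator: 2107 ≡ 924 (mod 1183), so (2107 / 1183) = (924 / 1183).
Factor out 2: 924 = 2^2·231. Since 1183 ≡ 7 (mod 8), (2 / 1183) = +1, and (2 / 1183)^2 = +1. Now have (231 / 1183).
Both 231 ≡ 3 and 1183 ≡ 3 (mod 4), so reciprocity gives (231 / 1183) = -(1183 / 231). Reduce: 1183 ≡ 28 (mod 231). Now have -(28 / 231).
Factor out 2: 28 = 2^2·7. Since 231 ≡ 7 (mod 8), (2 / 231) = +1, and (2 / 231)^2 = +1. Now have -(7 / 231).
Both 7 ≡ 3 and 231 ≡ 3 (mod 4), so reciprocity gives (7 / 231) = -(231 / 7). Reduce: 231 ≡ 0 (mod 7). Now have (0 / 7).
The numerator is now 0 with denominator 7 > 1: the symbol is 0.

0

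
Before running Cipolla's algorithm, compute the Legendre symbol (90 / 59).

-1

(90 / 59)
  = (31 / 59)    [90 ≡ 31 mod 59]
  = -(59 / 31)    [QR: both ≡ 3 mod 4, sign flips]
  = -(28 / 31)    [59 ≡ 28 mod 31]
  = -(7 / 31)    [31 ≡ 7 mod 8 ⇒ (2 / 31)^2 = +1]
  = (31 / 7)    [QR: both ≡ 3 mod 4, sign flips]
  = (3 / 7)    [31 ≡ 3 mod 7]
  = -(7 / 3)    [QR: both ≡ 3 mod 4, sign flips]
  = -(1 / 3)    [7 ≡ 1 mod 3]
  = -1    [(1 / 3) = 1]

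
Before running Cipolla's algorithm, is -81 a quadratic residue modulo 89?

(-81|89)
  = (81|89)    [89 ≡ 1 mod 4 ⇒ (-1|89) = +1]
  = (89|81)    [QR: 81 ≡ 1 mod 4, sign kept]
  = (8|81)    [89 ≡ 8 mod 81]
  = (1|81)    [81 ≡ 1 mod 8 ⇒ (2|81)^3 = +1]
  = 1    [(1|81) = 1]
The Legendre symbol is 1, so x^2 ≡ -81 (mod 89) has solution.

yes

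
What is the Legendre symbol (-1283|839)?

-1

(-1283|839)
  = (395|839)    [-1283 ≡ 395 mod 839]
  = -(839|395)    [QR: both ≡ 3 mod 4, sign flips]
  = -(49|395)    [839 ≡ 49 mod 395]
  = -(395|49)    [QR: 49 ≡ 1 mod 4, sign kept]
  = -(3|49)    [395 ≡ 3 mod 49]
  = -(49|3)    [QR: 49 ≡ 1 mod 4, sign kept]
  = -(1|3)    [49 ≡ 1 mod 3]
  = -1    [(1|3) = 1]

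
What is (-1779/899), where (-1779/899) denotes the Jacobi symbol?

-1

Pull out -1: (-1779/899) = (-1/899)·(1779/899). Since 899 ≡ 3 (mod 4), (-1/899) = -1. Now have -(1779/899).
Reduce the numerator: 1779 ≡ 880 (mod 899), so (1779/899) = (880/899).
Factor out 2: 880 = 2^4·55. Since 899 ≡ 3 (mod 8), (2/899) = -1, and (2/899)^4 = +1. Now have -(55/899).
Both 55 ≡ 3 and 899 ≡ 3 (mod 4), so reciprocity gives (55/899) = -(899/55). Reduce: 899 ≡ 19 (mod 55). Now have (19/55).
Both 19 ≡ 3 and 55 ≡ 3 (mod 4), so reciprocity gives (19/55) = -(55/19). Reduce: 55 ≡ 17 (mod 19). Now have -(17/19).
17 ≡ 1 (mod 4), so quadratic reciprocity gives (17/19) = (19/17). Reduce: 19 ≡ 2 (mod 17). Now have -(2/17).
Factor out 2: 2 = 2. Since 17 ≡ 1 (mod 8), (2/17) = +1. Now have -(1/17).
(1/17) = 1. Collecting the sign factors: -1.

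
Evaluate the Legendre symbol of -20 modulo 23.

1

(-20|23)
  = (3|23)    [-20 ≡ 3 mod 23]
  = -(23|3)    [QR: both ≡ 3 mod 4, sign flips]
  = -(2|3)    [23 ≡ 2 mod 3]
  = (1|3)    [3 ≡ 3 mod 8 ⇒ (2|3) = -1]
  = 1    [(1|3) = 1]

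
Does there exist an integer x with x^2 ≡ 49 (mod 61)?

yes

49 ≡ 1 (mod 4), so quadratic reciprocity gives (49/61) = (61/49). Reduce: 61 ≡ 12 (mod 49). Now have (12/49).
Factor out 2: 12 = 2^2·3. Since 49 ≡ 1 (mod 8), (2/49) = +1, and (2/49)^2 = +1. Now have (3/49).
49 ≡ 1 (mod 4), so quadratic reciprocity gives (3/49) = (49/3). Reduce: 49 ≡ 1 (mod 3). Now have (1/3).
(1/3) = 1. Collecting the sign factors: 1.
(49/61) = 1, and 61 is prime, so 49 is a quadratic residue mod 61.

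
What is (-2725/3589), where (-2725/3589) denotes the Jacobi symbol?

-1

(-2725/3589)
  = (2725/3589)    [3589 ≡ 1 mod 4 ⇒ (-1/3589) = +1]
  = (3589/2725)    [QR: 2725 ≡ 1 mod 4, sign kept]
  = (864/2725)    [3589 ≡ 864 mod 2725]
  = -(27/2725)    [2725 ≡ 5 mod 8 ⇒ (2/2725)^5 = -1]
  = -(2725/27)    [QR: 2725 ≡ 1 mod 4, sign kept]
  = -(25/27)    [2725 ≡ 25 mod 27]
  = -(27/25)    [QR: 25 ≡ 1 mod 4, sign kept]
  = -(2/25)    [27 ≡ 2 mod 25]
  = -(1/25)    [25 ≡ 1 mod 8 ⇒ (2/25) = +1]
  = -1    [(1/25) = 1]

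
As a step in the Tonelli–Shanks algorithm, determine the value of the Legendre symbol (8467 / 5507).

1

Reduce the numerator: 8467 ≡ 2960 (mod 5507), so (8467 / 5507) = (2960 / 5507).
Factor out 2: 2960 = 2^4·185. Since 5507 ≡ 3 (mod 8), (2 / 5507) = -1, and (2 / 5507)^4 = +1. Now have (185 / 5507).
185 ≡ 1 (mod 4), so quadratic reciprocity gives (185 / 5507) = (5507 / 185). Reduce: 5507 ≡ 142 (mod 185). Now have (142 / 185).
Factor out 2: 142 = 2·71. Since 185 ≡ 1 (mod 8), (2 / 185) = +1. Now have (71 / 185).
185 ≡ 1 (mod 4), so quadratic reciprocity gives (71 / 185) = (185 / 71). Reduce: 185 ≡ 43 (mod 71). Now have (43 / 71).
Both 43 ≡ 3 and 71 ≡ 3 (mod 4), so reciprocity gives (43 / 71) = -(71 / 43). Reduce: 71 ≡ 28 (mod 43). Now have -(28 / 43).
Factor out 2: 28 = 2^2·7. Since 43 ≡ 3 (mod 8), (2 / 43) = -1, and (2 / 43)^2 = +1. Now have -(7 / 43).
Both 7 ≡ 3 and 43 ≡ 3 (mod 4), so reciprocity gives (7 / 43) = -(43 / 7). Reduce: 43 ≡ 1 (mod 7). Now have (1 / 7).
(1 / 7) = 1. Collecting the sign factors: 1.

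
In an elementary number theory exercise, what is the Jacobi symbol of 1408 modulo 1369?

1

Reduce the numerator: 1408 ≡ 39 (mod 1369), so (1408|1369) = (39|1369).
1369 ≡ 1 (mod 4), so quadratic reciprocity gives (39|1369) = (1369|39). Reduce: 1369 ≡ 4 (mod 39). Now have (4|39).
Factor out 2: 4 = 2^2. Since 39 ≡ 7 (mod 8), (2|39) = +1, and (2|39)^2 = +1. Now have (1|39).
(1|39) = 1. Collecting the sign factors: 1.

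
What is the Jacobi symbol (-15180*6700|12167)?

By multiplicativity, (-15180·6700|12167) = (-15180|12167)·(6700|12167).
First factor (-15180|12167):
(-15180|12167)
  = (9154|12167)    [-15180 ≡ 9154 mod 12167]
  = (4577|12167)    [12167 ≡ 7 mod 8 ⇒ (2|12167) = +1]
  = (12167|4577)    [QR: 4577 ≡ 1 mod 4, sign kept]
  = (3013|4577)    [12167 ≡ 3013 mod 4577]
  = (4577|3013)    [QR: 3013 ≡ 1 mod 4, sign kept]
  = (1564|3013)    [4577 ≡ 1564 mod 3013]
  = (391|3013)    [3013 ≡ 5 mod 8 ⇒ (2|3013)^2 = +1]
  = (3013|391)    [QR: 3013 ≡ 1 mod 4, sign kept]
  = (276|391)    [3013 ≡ 276 mod 391]
  = (69|391)    [391 ≡ 7 mod 8 ⇒ (2|391)^2 = +1]
  = (391|69)    [QR: 69 ≡ 1 mod 4, sign kept]
  = (46|69)    [391 ≡ 46 mod 69]
  = -(23|69)    [69 ≡ 5 mod 8 ⇒ (2|69) = -1]
  = -(69|23)    [QR: 69 ≡ 1 mod 4, sign kept]
  = -(0|23)    [69 ≡ 0 mod 23]
  = 0    [numerator 0, gcd > 1]
Second factor (6700|12167):
(6700|12167)
  = (1675|12167)    [12167 ≡ 7 mod 8 ⇒ (2|12167)^2 = +1]
  = -(12167|1675)    [QR: both ≡ 3 mod 4, sign flips]
  = -(442|1675)    [12167 ≡ 442 mod 1675]
  = (221|1675)    [1675 ≡ 3 mod 8 ⇒ (2|1675) = -1]
  = (1675|221)    [QR: 221 ≡ 1 mod 4, sign kept]
  = (128|221)    [1675 ≡ 128 mod 221]
  = -(1|221)    [221 ≡ 5 mod 8 ⇒ (2|221)^7 = -1]
  = -1    [(1|221) = 1]
Product: (0)·(-1) = 0.

0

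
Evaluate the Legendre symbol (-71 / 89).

Reduce the numerator: -71 ≡ 18 (mod 89), so (-71 / 89) = (18 / 89).
Factor out 2: 18 = 2·9. Since 89 ≡ 1 (mod 8), (2 / 89) = +1. Now have (9 / 89).
9 ≡ 1 (mod 4), so quadratic reciprocity gives (9 / 89) = (89 / 9). Reduce: 89 ≡ 8 (mod 9). Now have (8 / 9).
Factor out 2: 8 = 2^3. Since 9 ≡ 1 (mod 8), (2 / 9) = +1, and (2 / 9)^3 = +1. Now have (1 / 9).
(1 / 9) = 1. Collecting the sign factors: 1.

1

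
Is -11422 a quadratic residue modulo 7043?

(-11422/7043)
  = (2664/7043)    [-11422 ≡ 2664 mod 7043]
  = -(333/7043)    [7043 ≡ 3 mod 8 ⇒ (2/7043)^3 = -1]
  = -(7043/333)    [QR: 333 ≡ 1 mod 4, sign kept]
  = -(50/333)    [7043 ≡ 50 mod 333]
  = (25/333)    [333 ≡ 5 mod 8 ⇒ (2/333) = -1]
  = (333/25)    [QR: 25 ≡ 1 mod 4, sign kept]
  = (8/25)    [333 ≡ 8 mod 25]
  = (1/25)    [25 ≡ 1 mod 8 ⇒ (2/25)^3 = +1]
  = 1    [(1/25) = 1]
(-11422/7043) = 1, and 7043 is prime, so -11422 is a quadratic residue mod 7043.

yes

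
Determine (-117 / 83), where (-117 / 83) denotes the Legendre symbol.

Pull out -1: (-117 / 83) = (-1 / 83)·(117 / 83). Since 83 ≡ 3 (mod 4), (-1 / 83) = -1. Now have -(117 / 83).
Reduce the numerator: 117 ≡ 34 (mod 83), so (117 / 83) = (34 / 83).
Factor out 2: 34 = 2·17. Since 83 ≡ 3 (mod 8), (2 / 83) = -1. Now have (17 / 83).
17 ≡ 1 (mod 4), so quadratic reciprocity gives (17 / 83) = (83 / 17). Reduce: 83 ≡ 15 (mod 17). Now have (15 / 17).
17 ≡ 1 (mod 4), so quadratic reciprocity gives (15 / 17) = (17 / 15). Reduce: 17 ≡ 2 (mod 15). Now have (2 / 15).
Factor out 2: 2 = 2. Since 15 ≡ 7 (mod 8), (2 / 15) = +1. Now have (1 / 15).
(1 / 15) = 1. Collecting the sign factors: 1.

1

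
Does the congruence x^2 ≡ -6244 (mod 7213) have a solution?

yes

Pull out -1: (-6244/7213) = (-1/7213)·(6244/7213). Since 7213 ≡ 1 (mod 4), (-1/7213) = +1. Now have (6244/7213).
Factor out 2: 6244 = 2^2·1561. Since 7213 ≡ 5 (mod 8), (2/7213) = -1, and (2/7213)^2 = +1. Now have (1561/7213).
1561 ≡ 1 (mod 4), so quadratic reciprocity gives (1561/7213) = (7213/1561). Reduce: 7213 ≡ 969 (mod 1561). Now have (969/1561).
969 ≡ 1 (mod 4), so quadratic reciprocity gives (969/1561) = (1561/969). Reduce: 1561 ≡ 592 (mod 969). Now have (592/969).
Factor out 2: 592 = 2^4·37. Since 969 ≡ 1 (mod 8), (2/969) = +1, and (2/969)^4 = +1. Now have (37/969).
37 ≡ 1 (mod 4), so quadratic reciprocity gives (37/969) = (969/37). Reduce: 969 ≡ 7 (mod 37). Now have (7/37).
37 ≡ 1 (mod 4), so quadratic reciprocity gives (7/37) = (37/7). Reduce: 37 ≡ 2 (mod 7). Now have (2/7).
Factor out 2: 2 = 2. Since 7 ≡ 7 (mod 8), (2/7) = +1. Now have (1/7).
(1/7) = 1. Collecting the sign factors: 1.
The Legendre symbol is 1, so x^2 ≡ -6244 (mod 7213) has solution.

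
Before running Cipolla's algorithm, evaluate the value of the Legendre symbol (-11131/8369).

Reduce the numerator: -11131 ≡ 5607 (mod 8369), so (-11131/8369) = (5607/8369).
8369 ≡ 1 (mod 4), so quadratic reciprocity gives (5607/8369) = (8369/5607). Reduce: 8369 ≡ 2762 (mod 5607). Now have (2762/5607).
Factor out 2: 2762 = 2·1381. Since 5607 ≡ 7 (mod 8), (2/5607) = +1. Now have (1381/5607).
1381 ≡ 1 (mod 4), so quadratic reciprocity gives (1381/5607) = (5607/1381). Reduce: 5607 ≡ 83 (mod 1381). Now have (83/1381).
1381 ≡ 1 (mod 4), so quadratic reciprocity gives (83/1381) = (1381/83). Reduce: 1381 ≡ 53 (mod 83). Now have (53/83).
53 ≡ 1 (mod 4), so quadratic reciprocity gives (53/83) = (83/53). Reduce: 83 ≡ 30 (mod 53). Now have (30/53).
Factor out 2: 30 = 2·15. Since 53 ≡ 5 (mod 8), (2/53) = -1. Now have -(15/53).
53 ≡ 1 (mod 4), so quadratic reciprocity gives (15/53) = (53/15). Reduce: 53 ≡ 8 (mod 15). Now have -(8/15).
Factor out 2: 8 = 2^3. Since 15 ≡ 7 (mod 8), (2/15) = +1, and (2/15)^3 = +1. Now have -(1/15).
(1/15) = 1. Collecting the sign factors: -1.

-1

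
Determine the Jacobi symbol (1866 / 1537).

-1

Reduce the numerator: 1866 ≡ 329 (mod 1537), so (1866 / 1537) = (329 / 1537).
329 ≡ 1 (mod 4), so quadratic reciprocity gives (329 / 1537) = (1537 / 329). Reduce: 1537 ≡ 221 (mod 329). Now have (221 / 329).
221 ≡ 1 (mod 4), so quadratic reciprocity gives (221 / 329) = (329 / 221). Reduce: 329 ≡ 108 (mod 221). Now have (108 / 221).
Factor out 2: 108 = 2^2·27. Since 221 ≡ 5 (mod 8), (2 / 221) = -1, and (2 / 221)^2 = +1. Now have (27 / 221).
221 ≡ 1 (mod 4), so quadratic reciprocity gives (27 / 221) = (221 / 27). Reduce: 221 ≡ 5 (mod 27). Now have (5 / 27).
5 ≡ 1 (mod 4), so quadratic reciprocity gives (5 / 27) = (27 / 5). Reduce: 27 ≡ 2 (mod 5). Now have (2 / 5).
Factor out 2: 2 = 2. Since 5 ≡ 5 (mod 8), (2 / 5) = -1. Now have -(1 / 5).
(1 / 5) = 1. Collecting the sign factors: -1.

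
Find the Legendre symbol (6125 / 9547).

-1

(6125 / 9547)
  = (9547 / 6125)    [QR: 6125 ≡ 1 mod 4, sign kept]
  = (3422 / 6125)    [9547 ≡ 3422 mod 6125]
  = -(1711 / 6125)    [6125 ≡ 5 mod 8 ⇒ (2 / 6125) = -1]
  = -(6125 / 1711)    [QR: 6125 ≡ 1 mod 4, sign kept]
  = -(992 / 1711)    [6125 ≡ 992 mod 1711]
  = -(31 / 1711)    [1711 ≡ 7 mod 8 ⇒ (2 / 1711)^5 = +1]
  = (1711 / 31)    [QR: both ≡ 3 mod 4, sign flips]
  = (6 / 31)    [1711 ≡ 6 mod 31]
  = (3 / 31)    [31 ≡ 7 mod 8 ⇒ (2 / 31) = +1]
  = -(31 / 3)    [QR: both ≡ 3 mod 4, sign flips]
  = -(1 / 3)    [31 ≡ 1 mod 3]
  = -1    [(1 / 3) = 1]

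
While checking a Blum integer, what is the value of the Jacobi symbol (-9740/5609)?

(-9740/5609)
  = (9740/5609)    [5609 ≡ 1 mod 4 ⇒ (-1/5609) = +1]
  = (4131/5609)    [9740 ≡ 4131 mod 5609]
  = (5609/4131)    [QR: 5609 ≡ 1 mod 4, sign kept]
  = (1478/4131)    [5609 ≡ 1478 mod 4131]
  = -(739/4131)    [4131 ≡ 3 mod 8 ⇒ (2/4131) = -1]
  = (4131/739)    [QR: both ≡ 3 mod 4, sign flips]
  = (436/739)    [4131 ≡ 436 mod 739]
  = (109/739)    [739 ≡ 3 mod 8 ⇒ (2/739)^2 = +1]
  = (739/109)    [QR: 109 ≡ 1 mod 4, sign kept]
  = (85/109)    [739 ≡ 85 mod 109]
  = (109/85)    [QR: 85 ≡ 1 mod 4, sign kept]
  = (24/85)    [109 ≡ 24 mod 85]
  = -(3/85)    [85 ≡ 5 mod 8 ⇒ (2/85)^3 = -1]
  = -(85/3)    [QR: 85 ≡ 1 mod 4, sign kept]
  = -(1/3)    [85 ≡ 1 mod 3]
  = -1    [(1/3) = 1]

-1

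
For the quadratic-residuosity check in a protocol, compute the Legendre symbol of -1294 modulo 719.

(-1294|719)
  = (144|719)    [-1294 ≡ 144 mod 719]
  = (9|719)    [719 ≡ 7 mod 8 ⇒ (2|719)^4 = +1]
  = (719|9)    [QR: 9 ≡ 1 mod 4, sign kept]
  = (8|9)    [719 ≡ 8 mod 9]
  = (1|9)    [9 ≡ 1 mod 8 ⇒ (2|9)^3 = +1]
  = 1    [(1|9) = 1]

1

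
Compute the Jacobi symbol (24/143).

1

Factor out 2: 24 = 2^3·3. Since 143 ≡ 7 (mod 8), (2/143) = +1, and (2/143)^3 = +1. Now have (3/143).
Both 3 ≡ 3 and 143 ≡ 3 (mod 4), so reciprocity gives (3/143) = -(143/3). Reduce: 143 ≡ 2 (mod 3). Now have -(2/3).
Factor out 2: 2 = 2. Since 3 ≡ 3 (mod 8), (2/3) = -1. Now have (1/3).
(1/3) = 1. Collecting the sign factors: 1.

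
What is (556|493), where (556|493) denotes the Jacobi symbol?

(556|493)
  = (63|493)    [556 ≡ 63 mod 493]
  = (493|63)    [QR: 493 ≡ 1 mod 4, sign kept]
  = (52|63)    [493 ≡ 52 mod 63]
  = (13|63)    [63 ≡ 7 mod 8 ⇒ (2|63)^2 = +1]
  = (63|13)    [QR: 13 ≡ 1 mod 4, sign kept]
  = (11|13)    [63 ≡ 11 mod 13]
  = (13|11)    [QR: 13 ≡ 1 mod 4, sign kept]
  = (2|11)    [13 ≡ 2 mod 11]
  = -(1|11)    [11 ≡ 3 mod 8 ⇒ (2|11) = -1]
  = -1    [(1|11) = 1]

-1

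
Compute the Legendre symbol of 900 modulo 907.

1

Factor out 2: 900 = 2^2·225. Since 907 ≡ 3 (mod 8), (2|907) = -1, and (2|907)^2 = +1. Now have (225|907).
225 ≡ 1 (mod 4), so quadratic reciprocity gives (225|907) = (907|225). Reduce: 907 ≡ 7 (mod 225). Now have (7|225).
225 ≡ 1 (mod 4), so quadratic reciprocity gives (7|225) = (225|7). Reduce: 225 ≡ 1 (mod 7). Now have (1|7).
(1|7) = 1. Collecting the sign factors: 1.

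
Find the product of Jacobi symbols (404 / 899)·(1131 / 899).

By multiplicativity, (404·1131 / 899) = (404 / 899)·(1131 / 899).
First factor (404 / 899):
(404 / 899)
  = (101 / 899)    [899 ≡ 3 mod 8 ⇒ (2 / 899)^2 = +1]
  = (899 / 101)    [QR: 101 ≡ 1 mod 4, sign kept]
  = (91 / 101)    [899 ≡ 91 mod 101]
  = (101 / 91)    [QR: 101 ≡ 1 mod 4, sign kept]
  = (10 / 91)    [101 ≡ 10 mod 91]
  = -(5 / 91)    [91 ≡ 3 mod 8 ⇒ (2 / 91) = -1]
  = -(91 / 5)    [QR: 5 ≡ 1 mod 4, sign kept]
  = -(1 / 5)    [91 ≡ 1 mod 5]
  = -1    [(1 / 5) = 1]
Second factor (1131 / 899):
(1131 / 899)
  = (232 / 899)    [1131 ≡ 232 mod 899]
  = -(29 / 899)    [899 ≡ 3 mod 8 ⇒ (2 / 899)^3 = -1]
  = -(899 / 29)    [QR: 29 ≡ 1 mod 4, sign kept]
  = -(0 / 29)    [899 ≡ 0 mod 29]
  = 0    [numerator 0, gcd > 1]
Product: (-1)·(0) = 0.

0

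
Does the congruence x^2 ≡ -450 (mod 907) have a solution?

yes

(-450/907)
  = -(450/907)    [907 ≡ 3 mod 4 ⇒ (-1/907) = -1]
  = (225/907)    [907 ≡ 3 mod 8 ⇒ (2/907) = -1]
  = (907/225)    [QR: 225 ≡ 1 mod 4, sign kept]
  = (7/225)    [907 ≡ 7 mod 225]
  = (225/7)    [QR: 225 ≡ 1 mod 4, sign kept]
  = (1/7)    [225 ≡ 1 mod 7]
  = 1    [(1/7) = 1]
(-450/907) = 1, and 907 is prime, so -450 is a quadratic residue mod 907.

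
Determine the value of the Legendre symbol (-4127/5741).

(-4127/5741)
  = (4127/5741)    [5741 ≡ 1 mod 4 ⇒ (-1/5741) = +1]
  = (5741/4127)    [QR: 5741 ≡ 1 mod 4, sign kept]
  = (1614/4127)    [5741 ≡ 1614 mod 4127]
  = (807/4127)    [4127 ≡ 7 mod 8 ⇒ (2/4127) = +1]
  = -(4127/807)    [QR: both ≡ 3 mod 4, sign flips]
  = -(92/807)    [4127 ≡ 92 mod 807]
  = -(23/807)    [807 ≡ 7 mod 8 ⇒ (2/807)^2 = +1]
  = (807/23)    [QR: both ≡ 3 mod 4, sign flips]
  = (2/23)    [807 ≡ 2 mod 23]
  = (1/23)    [23 ≡ 7 mod 8 ⇒ (2/23) = +1]
  = 1    [(1/23) = 1]

1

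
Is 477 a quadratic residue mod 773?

no

477 ≡ 1 (mod 4), so quadratic reciprocity gives (477/773) = (773/477). Reduce: 773 ≡ 296 (mod 477). Now have (296/477).
Factor out 2: 296 = 2^3·37. Since 477 ≡ 5 (mod 8), (2/477) = -1, and (2/477)^3 = -1. Now have -(37/477).
37 ≡ 1 (mod 4), so quadratic reciprocity gives (37/477) = (477/37). Reduce: 477 ≡ 33 (mod 37). Now have -(33/37).
33 ≡ 1 (mod 4), so quadratic reciprocity gives (33/37) = (37/33). Reduce: 37 ≡ 4 (mod 33). Now have -(4/33).
Factor out 2: 4 = 2^2. Since 33 ≡ 1 (mod 8), (2/33) = +1, and (2/33)^2 = +1. Now have -(1/33).
(1/33) = 1. Collecting the sign factors: -1.
The Legendre symbol is -1, so x^2 ≡ 477 (mod 773) has no solution.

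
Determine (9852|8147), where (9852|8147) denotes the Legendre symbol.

Reduce the numerator: 9852 ≡ 1705 (mod 8147), so (9852|8147) = (1705|8147).
1705 ≡ 1 (mod 4), so quadratic reciprocity gives (1705|8147) = (8147|1705). Reduce: 8147 ≡ 1327 (mod 1705). Now have (1327|1705).
1705 ≡ 1 (mod 4), so quadratic reciprocity gives (1327|1705) = (1705|1327). Reduce: 1705 ≡ 378 (mod 1327). Now have (378|1327).
Factor out 2: 378 = 2·189. Since 1327 ≡ 7 (mod 8), (2|1327) = +1. Now have (189|1327).
189 ≡ 1 (mod 4), so quadratic reciprocity gives (189|1327) = (1327|189). Reduce: 1327 ≡ 4 (mod 189). Now have (4|189).
Factor out 2: 4 = 2^2. Since 189 ≡ 5 (mod 8), (2|189) = -1, and (2|189)^2 = +1. Now have (1|189).
(1|189) = 1. Collecting the sign factors: 1.

1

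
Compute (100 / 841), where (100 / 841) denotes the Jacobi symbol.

1

Factor out 2: 100 = 2^2·25. Since 841 ≡ 1 (mod 8), (2 / 841) = +1, and (2 / 841)^2 = +1. Now have (25 / 841).
25 ≡ 1 (mod 4), so quadratic reciprocity gives (25 / 841) = (841 / 25). Reduce: 841 ≡ 16 (mod 25). Now have (16 / 25).
Factor out 2: 16 = 2^4. Since 25 ≡ 1 (mod 8), (2 / 25) = +1, and (2 / 25)^4 = +1. Now have (1 / 25).
(1 / 25) = 1. Collecting the sign factors: 1.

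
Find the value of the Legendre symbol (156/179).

Factor out 2: 156 = 2^2·39. Since 179 ≡ 3 (mod 8), (2/179) = -1, and (2/179)^2 = +1. Now have (39/179).
Both 39 ≡ 3 and 179 ≡ 3 (mod 4), so reciprocity gives (39/179) = -(179/39). Reduce: 179 ≡ 23 (mod 39). Now have -(23/39).
Both 23 ≡ 3 and 39 ≡ 3 (mod 4), so reciprocity gives (23/39) = -(39/23). Reduce: 39 ≡ 16 (mod 23). Now have (16/23).
Factor out 2: 16 = 2^4. Since 23 ≡ 7 (mod 8), (2/23) = +1, and (2/23)^4 = +1. Now have (1/23).
(1/23) = 1. Collecting the sign factors: 1.

1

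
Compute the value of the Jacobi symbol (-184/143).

-1

Reduce the numerator: -184 ≡ 102 (mod 143), so (-184/143) = (102/143).
Factor out 2: 102 = 2·51. Since 143 ≡ 7 (mod 8), (2/143) = +1. Now have (51/143).
Both 51 ≡ 3 and 143 ≡ 3 (mod 4), so reciprocity gives (51/143) = -(143/51). Reduce: 143 ≡ 41 (mod 51). Now have -(41/51).
41 ≡ 1 (mod 4), so quadratic reciprocity gives (41/51) = (51/41). Reduce: 51 ≡ 10 (mod 41). Now have -(10/41).
Factor out 2: 10 = 2·5. Since 41 ≡ 1 (mod 8), (2/41) = +1. Now have -(5/41).
5 ≡ 1 (mod 4), so quadratic reciprocity gives (5/41) = (41/5). Reduce: 41 ≡ 1 (mod 5). Now have -(1/5).
(1/5) = 1. Collecting the sign factors: -1.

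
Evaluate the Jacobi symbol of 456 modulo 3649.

1

(456 / 3649)
  = (57 / 3649)    [3649 ≡ 1 mod 8 ⇒ (2 / 3649)^3 = +1]
  = (3649 / 57)    [QR: 57 ≡ 1 mod 4, sign kept]
  = (1 / 57)    [3649 ≡ 1 mod 57]
  = 1    [(1 / 57) = 1]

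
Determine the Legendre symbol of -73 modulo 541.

-1

Reduce the numerator: -73 ≡ 468 (mod 541), so (-73 / 541) = (468 / 541).
Factor out 2: 468 = 2^2·117. Since 541 ≡ 5 (mod 8), (2 / 541) = -1, and (2 / 541)^2 = +1. Now have (117 / 541).
117 ≡ 1 (mod 4), so quadratic reciprocity gives (117 / 541) = (541 / 117). Reduce: 541 ≡ 73 (mod 117). Now have (73 / 117).
73 ≡ 1 (mod 4), so quadratic reciprocity gives (73 / 117) = (117 / 73). Reduce: 117 ≡ 44 (mod 73). Now have (44 / 73).
Factor out 2: 44 = 2^2·11. Since 73 ≡ 1 (mod 8), (2 / 73) = +1, and (2 / 73)^2 = +1. Now have (11 / 73).
73 ≡ 1 (mod 4), so quadratic reciprocity gives (11 / 73) = (73 / 11). Reduce: 73 ≡ 7 (mod 11). Now have (7 / 11).
Both 7 ≡ 3 and 11 ≡ 3 (mod 4), so reciprocity gives (7 / 11) = -(11 / 7). Reduce: 11 ≡ 4 (mod 7). Now have -(4 / 7).
Factor out 2: 4 = 2^2. Since 7 ≡ 7 (mod 8), (2 / 7) = +1, and (2 / 7)^2 = +1. Now have -(1 / 7).
(1 / 7) = 1. Collecting the sign factors: -1.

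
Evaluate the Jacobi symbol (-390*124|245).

0

By multiplicativity, (-390·124|245) = (-390|245)·(124|245).
First factor (-390|245):
(-390|245)
  = (100|245)    [-390 ≡ 100 mod 245]
  = (25|245)    [245 ≡ 5 mod 8 ⇒ (2|245)^2 = +1]
  = (245|25)    [QR: 25 ≡ 1 mod 4, sign kept]
  = (20|25)    [245 ≡ 20 mod 25]
  = (5|25)    [25 ≡ 1 mod 8 ⇒ (2|25)^2 = +1]
  = (25|5)    [QR: 5 ≡ 1 mod 4, sign kept]
  = (0|5)    [25 ≡ 0 mod 5]
  = 0    [numerator 0, gcd > 1]
Second factor (124|245):
(124|245)
  = (31|245)    [245 ≡ 5 mod 8 ⇒ (2|245)^2 = +1]
  = (245|31)    [QR: 245 ≡ 1 mod 4, sign kept]
  = (28|31)    [245 ≡ 28 mod 31]
  = (7|31)    [31 ≡ 7 mod 8 ⇒ (2|31)^2 = +1]
  = -(31|7)    [QR: both ≡ 3 mod 4, sign flips]
  = -(3|7)    [31 ≡ 3 mod 7]
  = (7|3)    [QR: both ≡ 3 mod 4, sign flips]
  = (1|3)    [7 ≡ 1 mod 3]
  = 1    [(1|3) = 1]
Product: (0)·(1) = 0.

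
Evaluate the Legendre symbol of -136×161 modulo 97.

By multiplicativity, (-136·161 / 97) = (-136 / 97)·(161 / 97).
First factor (-136 / 97):
Reduce the numerator: -136 ≡ 58 (mod 97), so (-136 / 97) = (58 / 97).
Factor out 2: 58 = 2·29. Since 97 ≡ 1 (mod 8), (2 / 97) = +1. Now have (29 / 97).
29 ≡ 1 (mod 4), so quadratic reciprocity gives (29 / 97) = (97 / 29). Reduce: 97 ≡ 10 (mod 29). Now have (10 / 29).
Factor out 2: 10 = 2·5. Since 29 ≡ 5 (mod 8), (2 / 29) = -1. Now have -(5 / 29).
5 ≡ 1 (mod 4), so quadratic reciprocity gives (5 / 29) = (29 / 5). Reduce: 29 ≡ 4 (mod 5). Now have -(4 / 5).
Factor out 2: 4 = 2^2. Since 5 ≡ 5 (mod 8), (2 / 5) = -1, and (2 / 5)^2 = +1. Now have -(1 / 5).
(1 / 5) = 1. Collecting the sign factors: -1.
Second factor (161 / 97):
Reduce the numerator: 161 ≡ 64 (mod 97), so (161 / 97) = (64 / 97).
Factor out 2: 64 = 2^6. Since 97 ≡ 1 (mod 8), (2 / 97) = +1, and (2 / 97)^6 = +1. Now have (1 / 97).
(1 / 97) = 1. Collecting the sign factors: 1.
Product: (-1)·(1) = -1.

-1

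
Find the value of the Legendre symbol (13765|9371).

(13765|9371)
  = (4394|9371)    [13765 ≡ 4394 mod 9371]
  = -(2197|9371)    [9371 ≡ 3 mod 8 ⇒ (2|9371) = -1]
  = -(9371|2197)    [QR: 2197 ≡ 1 mod 4, sign kept]
  = -(583|2197)    [9371 ≡ 583 mod 2197]
  = -(2197|583)    [QR: 2197 ≡ 1 mod 4, sign kept]
  = -(448|583)    [2197 ≡ 448 mod 583]
  = -(7|583)    [583 ≡ 7 mod 8 ⇒ (2|583)^6 = +1]
  = (583|7)    [QR: both ≡ 3 mod 4, sign flips]
  = (2|7)    [583 ≡ 2 mod 7]
  = (1|7)    [7 ≡ 7 mod 8 ⇒ (2|7) = +1]
  = 1    [(1|7) = 1]

1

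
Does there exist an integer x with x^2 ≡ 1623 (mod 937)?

(1623|937)
  = (686|937)    [1623 ≡ 686 mod 937]
  = (343|937)    [937 ≡ 1 mod 8 ⇒ (2|937) = +1]
  = (937|343)    [QR: 937 ≡ 1 mod 4, sign kept]
  = (251|343)    [937 ≡ 251 mod 343]
  = -(343|251)    [QR: both ≡ 3 mod 4, sign flips]
  = -(92|251)    [343 ≡ 92 mod 251]
  = -(23|251)    [251 ≡ 3 mod 8 ⇒ (2|251)^2 = +1]
  = (251|23)    [QR: both ≡ 3 mod 4, sign flips]
  = (21|23)    [251 ≡ 21 mod 23]
  = (23|21)    [QR: 21 ≡ 1 mod 4, sign kept]
  = (2|21)    [23 ≡ 2 mod 21]
  = -(1|21)    [21 ≡ 5 mod 8 ⇒ (2|21) = -1]
  = -1    [(1|21) = 1]
(1623|937) = -1, and 937 is prime, so 1623 is not a quadratic residue mod 937.

no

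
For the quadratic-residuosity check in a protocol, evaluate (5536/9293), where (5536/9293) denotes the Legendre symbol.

(5536/9293)
  = -(173/9293)    [9293 ≡ 5 mod 8 ⇒ (2/9293)^5 = -1]
  = -(9293/173)    [QR: 173 ≡ 1 mod 4, sign kept]
  = -(124/173)    [9293 ≡ 124 mod 173]
  = -(31/173)    [173 ≡ 5 mod 8 ⇒ (2/173)^2 = +1]
  = -(173/31)    [QR: 173 ≡ 1 mod 4, sign kept]
  = -(18/31)    [173 ≡ 18 mod 31]
  = -(9/31)    [31 ≡ 7 mod 8 ⇒ (2/31) = +1]
  = -(31/9)    [QR: 9 ≡ 1 mod 4, sign kept]
  = -(4/9)    [31 ≡ 4 mod 9]
  = -(1/9)    [9 ≡ 1 mod 8 ⇒ (2/9)^2 = +1]
  = -1    [(1/9) = 1]

-1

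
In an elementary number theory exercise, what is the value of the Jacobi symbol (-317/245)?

-1

Pull out -1: (-317/245) = (-1/245)·(317/245). Since 245 ≡ 1 (mod 4), (-1/245) = +1. Now have (317/245).
Reduce the numerator: 317 ≡ 72 (mod 245), so (317/245) = (72/245).
Factor out 2: 72 = 2^3·9. Since 245 ≡ 5 (mod 8), (2/245) = -1, and (2/245)^3 = -1. Now have -(9/245).
9 ≡ 1 (mod 4), so quadratic reciprocity gives (9/245) = (245/9). Reduce: 245 ≡ 2 (mod 9). Now have -(2/9).
Factor out 2: 2 = 2. Since 9 ≡ 1 (mod 8), (2/9) = +1. Now have -(1/9).
(1/9) = 1. Collecting the sign factors: -1.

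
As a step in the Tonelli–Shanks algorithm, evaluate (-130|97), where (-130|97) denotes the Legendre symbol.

1

Reduce the numerator: -130 ≡ 64 (mod 97), so (-130|97) = (64|97).
Factor out 2: 64 = 2^6. Since 97 ≡ 1 (mod 8), (2|97) = +1, and (2|97)^6 = +1. Now have (1|97).
(1|97) = 1. Collecting the sign factors: 1.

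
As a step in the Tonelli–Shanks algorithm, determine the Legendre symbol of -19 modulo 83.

(-19|83)
  = (64|83)    [-19 ≡ 64 mod 83]
  = (1|83)    [83 ≡ 3 mod 8 ⇒ (2|83)^6 = +1]
  = 1    [(1|83) = 1]

1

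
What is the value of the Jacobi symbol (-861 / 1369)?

1

Reduce the numerator: -861 ≡ 508 (mod 1369), so (-861 / 1369) = (508 / 1369).
Factor out 2: 508 = 2^2·127. Since 1369 ≡ 1 (mod 8), (2 / 1369) = +1, and (2 / 1369)^2 = +1. Now have (127 / 1369).
1369 ≡ 1 (mod 4), so quadratic reciprocity gives (127 / 1369) = (1369 / 127). Reduce: 1369 ≡ 99 (mod 127). Now have (99 / 127).
Both 99 ≡ 3 and 127 ≡ 3 (mod 4), so reciprocity gives (99 / 127) = -(127 / 99). Reduce: 127 ≡ 28 (mod 99). Now have -(28 / 99).
Factor out 2: 28 = 2^2·7. Since 99 ≡ 3 (mod 8), (2 / 99) = -1, and (2 / 99)^2 = +1. Now have -(7 / 99).
Both 7 ≡ 3 and 99 ≡ 3 (mod 4), so reciprocity gives (7 / 99) = -(99 / 7). Reduce: 99 ≡ 1 (mod 7). Now have (1 / 7).
(1 / 7) = 1. Collecting the sign factors: 1.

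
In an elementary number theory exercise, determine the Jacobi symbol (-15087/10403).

1

(-15087/10403)
  = (5719/10403)    [-15087 ≡ 5719 mod 10403]
  = -(10403/5719)    [QR: both ≡ 3 mod 4, sign flips]
  = -(4684/5719)    [10403 ≡ 4684 mod 5719]
  = -(1171/5719)    [5719 ≡ 7 mod 8 ⇒ (2/5719)^2 = +1]
  = (5719/1171)    [QR: both ≡ 3 mod 4, sign flips]
  = (1035/1171)    [5719 ≡ 1035 mod 1171]
  = -(1171/1035)    [QR: both ≡ 3 mod 4, sign flips]
  = -(136/1035)    [1171 ≡ 136 mod 1035]
  = (17/1035)    [1035 ≡ 3 mod 8 ⇒ (2/1035)^3 = -1]
  = (1035/17)    [QR: 17 ≡ 1 mod 4, sign kept]
  = (15/17)    [1035 ≡ 15 mod 17]
  = (17/15)    [QR: 17 ≡ 1 mod 4, sign kept]
  = (2/15)    [17 ≡ 2 mod 15]
  = (1/15)    [15 ≡ 7 mod 8 ⇒ (2/15) = +1]
  = 1    [(1/15) = 1]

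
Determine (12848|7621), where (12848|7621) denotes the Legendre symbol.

-1

(12848|7621)
  = (5227|7621)    [12848 ≡ 5227 mod 7621]
  = (7621|5227)    [QR: 7621 ≡ 1 mod 4, sign kept]
  = (2394|5227)    [7621 ≡ 2394 mod 5227]
  = -(1197|5227)    [5227 ≡ 3 mod 8 ⇒ (2|5227) = -1]
  = -(5227|1197)    [QR: 1197 ≡ 1 mod 4, sign kept]
  = -(439|1197)    [5227 ≡ 439 mod 1197]
  = -(1197|439)    [QR: 1197 ≡ 1 mod 4, sign kept]
  = -(319|439)    [1197 ≡ 319 mod 439]
  = (439|319)    [QR: both ≡ 3 mod 4, sign flips]
  = (120|319)    [439 ≡ 120 mod 319]
  = (15|319)    [319 ≡ 7 mod 8 ⇒ (2|319)^3 = +1]
  = -(319|15)    [QR: both ≡ 3 mod 4, sign flips]
  = -(4|15)    [319 ≡ 4 mod 15]
  = -(1|15)    [15 ≡ 7 mod 8 ⇒ (2|15)^2 = +1]
  = -1    [(1|15) = 1]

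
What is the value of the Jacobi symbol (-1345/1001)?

-1

(-1345/1001)
  = (657/1001)    [-1345 ≡ 657 mod 1001]
  = (1001/657)    [QR: 657 ≡ 1 mod 4, sign kept]
  = (344/657)    [1001 ≡ 344 mod 657]
  = (43/657)    [657 ≡ 1 mod 8 ⇒ (2/657)^3 = +1]
  = (657/43)    [QR: 657 ≡ 1 mod 4, sign kept]
  = (12/43)    [657 ≡ 12 mod 43]
  = (3/43)    [43 ≡ 3 mod 8 ⇒ (2/43)^2 = +1]
  = -(43/3)    [QR: both ≡ 3 mod 4, sign flips]
  = -(1/3)    [43 ≡ 1 mod 3]
  = -1    [(1/3) = 1]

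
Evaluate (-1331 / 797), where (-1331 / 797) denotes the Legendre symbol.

1

(-1331 / 797)
  = (263 / 797)    [-1331 ≡ 263 mod 797]
  = (797 / 263)    [QR: 797 ≡ 1 mod 4, sign kept]
  = (8 / 263)    [797 ≡ 8 mod 263]
  = (1 / 263)    [263 ≡ 7 mod 8 ⇒ (2 / 263)^3 = +1]
  = 1    [(1 / 263) = 1]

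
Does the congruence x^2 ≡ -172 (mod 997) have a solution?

no

(-172/997)
  = (825/997)    [-172 ≡ 825 mod 997]
  = (997/825)    [QR: 825 ≡ 1 mod 4, sign kept]
  = (172/825)    [997 ≡ 172 mod 825]
  = (43/825)    [825 ≡ 1 mod 8 ⇒ (2/825)^2 = +1]
  = (825/43)    [QR: 825 ≡ 1 mod 4, sign kept]
  = (8/43)    [825 ≡ 8 mod 43]
  = -(1/43)    [43 ≡ 3 mod 8 ⇒ (2/43)^3 = -1]
  = -1    [(1/43) = 1]
(-172/997) = -1, and 997 is prime, so -172 is not a quadratic residue mod 997.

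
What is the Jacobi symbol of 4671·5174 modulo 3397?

By multiplicativity, (4671·5174|3397) = (4671|3397)·(5174|3397).
First factor (4671|3397):
(4671|3397)
  = (1274|3397)    [4671 ≡ 1274 mod 3397]
  = -(637|3397)    [3397 ≡ 5 mod 8 ⇒ (2|3397) = -1]
  = -(3397|637)    [QR: 637 ≡ 1 mod 4, sign kept]
  = -(212|637)    [3397 ≡ 212 mod 637]
  = -(53|637)    [637 ≡ 5 mod 8 ⇒ (2|637)^2 = +1]
  = -(637|53)    [QR: 53 ≡ 1 mod 4, sign kept]
  = -(1|53)    [637 ≡ 1 mod 53]
  = -1    [(1|53) = 1]
Second factor (5174|3397):
(5174|3397)
  = (1777|3397)    [5174 ≡ 1777 mod 3397]
  = (3397|1777)    [QR: 1777 ≡ 1 mod 4, sign kept]
  = (1620|1777)    [3397 ≡ 1620 mod 1777]
  = (405|1777)    [1777 ≡ 1 mod 8 ⇒ (2|1777)^2 = +1]
  = (1777|405)    [QR: 405 ≡ 1 mod 4, sign kept]
  = (157|405)    [1777 ≡ 157 mod 405]
  = (405|157)    [QR: 157 ≡ 1 mod 4, sign kept]
  = (91|157)    [405 ≡ 91 mod 157]
  = (157|91)    [QR: 157 ≡ 1 mod 4, sign kept]
  = (66|91)    [157 ≡ 66 mod 91]
  = -(33|91)    [91 ≡ 3 mod 8 ⇒ (2|91) = -1]
  = -(91|33)    [QR: 33 ≡ 1 mod 4, sign kept]
  = -(25|33)    [91 ≡ 25 mod 33]
  = -(33|25)    [QR: 25 ≡ 1 mod 4, sign kept]
  = -(8|25)    [33 ≡ 8 mod 25]
  = -(1|25)    [25 ≡ 1 mod 8 ⇒ (2|25)^3 = +1]
  = -1    [(1|25) = 1]
Product: (-1)·(-1) = 1.

1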